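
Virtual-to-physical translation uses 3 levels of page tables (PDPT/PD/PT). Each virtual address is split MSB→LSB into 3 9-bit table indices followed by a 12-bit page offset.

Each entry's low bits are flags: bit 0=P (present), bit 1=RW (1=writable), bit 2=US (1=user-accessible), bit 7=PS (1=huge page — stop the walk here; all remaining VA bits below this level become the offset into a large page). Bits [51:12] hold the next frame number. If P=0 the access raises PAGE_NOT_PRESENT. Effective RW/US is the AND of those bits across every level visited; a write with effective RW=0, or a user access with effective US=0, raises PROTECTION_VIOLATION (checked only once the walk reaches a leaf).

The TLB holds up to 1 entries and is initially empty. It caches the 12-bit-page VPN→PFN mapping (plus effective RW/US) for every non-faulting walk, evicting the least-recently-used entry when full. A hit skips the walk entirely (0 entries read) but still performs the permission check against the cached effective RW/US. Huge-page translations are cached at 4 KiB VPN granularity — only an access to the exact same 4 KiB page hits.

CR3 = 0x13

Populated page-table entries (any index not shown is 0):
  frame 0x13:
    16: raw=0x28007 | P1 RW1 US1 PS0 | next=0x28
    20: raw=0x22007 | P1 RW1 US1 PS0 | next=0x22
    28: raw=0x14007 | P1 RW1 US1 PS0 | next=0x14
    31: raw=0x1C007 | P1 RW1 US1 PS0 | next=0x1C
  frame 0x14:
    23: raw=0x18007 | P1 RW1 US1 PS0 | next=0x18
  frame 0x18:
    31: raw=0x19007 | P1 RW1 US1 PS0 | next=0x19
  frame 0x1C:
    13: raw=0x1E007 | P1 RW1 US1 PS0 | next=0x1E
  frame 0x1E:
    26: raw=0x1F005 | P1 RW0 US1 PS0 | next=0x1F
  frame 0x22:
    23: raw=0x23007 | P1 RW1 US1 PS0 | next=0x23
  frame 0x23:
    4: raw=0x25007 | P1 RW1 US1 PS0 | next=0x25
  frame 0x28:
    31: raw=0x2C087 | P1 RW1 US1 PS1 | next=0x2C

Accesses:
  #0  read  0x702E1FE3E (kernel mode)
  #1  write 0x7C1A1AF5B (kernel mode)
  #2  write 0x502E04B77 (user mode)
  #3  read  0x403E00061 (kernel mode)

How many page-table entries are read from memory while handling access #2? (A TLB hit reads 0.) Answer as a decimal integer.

Trace:
#0 VA=0x702E1FE3E (r,kernel):
  L0: frame=0x13 idx=28 entry=0x14007 [P=1 RW=1 US=1 PS=0]
  L1: frame=0x14 idx=23 entry=0x18007 [P=1 RW=1 US=1 PS=0]
  L2: frame=0x18 idx=31 entry=0x19007 [P=1 RW=1 US=1 PS=0]
  ⇒ phys 0x19E3E  [3 reads]
#1 VA=0x7C1A1AF5B (w,kernel):
  L0: frame=0x13 idx=31 entry=0x1C007 [P=1 RW=1 US=1 PS=0]
  L1: frame=0x1C idx=13 entry=0x1E007 [P=1 RW=1 US=1 PS=0]
  L2: frame=0x1E idx=26 entry=0x1F005 [P=1 RW=0 US=1 PS=0]
  ✗ PROTECTION_VIOLATION  [3 reads]
#2 VA=0x502E04B77 (w,user):
  L0: frame=0x13 idx=20 entry=0x22007 [P=1 RW=1 US=1 PS=0]
  L1: frame=0x22 idx=23 entry=0x23007 [P=1 RW=1 US=1 PS=0]
  L2: frame=0x23 idx=4 entry=0x25007 [P=1 RW=1 US=1 PS=0]
  ⇒ phys 0x25B77  [3 reads]
#3 VA=0x403E00061 (r,kernel):
  L0: frame=0x13 idx=16 entry=0x28007 [P=1 RW=1 US=1 PS=0]
  L1: frame=0x28 idx=31 entry=0x2C087 [P=1 RW=1 US=1 PS=1]
  ⇒ phys 0x2C061 (huge @L1)  [2 reads]

Entries read for #2: 3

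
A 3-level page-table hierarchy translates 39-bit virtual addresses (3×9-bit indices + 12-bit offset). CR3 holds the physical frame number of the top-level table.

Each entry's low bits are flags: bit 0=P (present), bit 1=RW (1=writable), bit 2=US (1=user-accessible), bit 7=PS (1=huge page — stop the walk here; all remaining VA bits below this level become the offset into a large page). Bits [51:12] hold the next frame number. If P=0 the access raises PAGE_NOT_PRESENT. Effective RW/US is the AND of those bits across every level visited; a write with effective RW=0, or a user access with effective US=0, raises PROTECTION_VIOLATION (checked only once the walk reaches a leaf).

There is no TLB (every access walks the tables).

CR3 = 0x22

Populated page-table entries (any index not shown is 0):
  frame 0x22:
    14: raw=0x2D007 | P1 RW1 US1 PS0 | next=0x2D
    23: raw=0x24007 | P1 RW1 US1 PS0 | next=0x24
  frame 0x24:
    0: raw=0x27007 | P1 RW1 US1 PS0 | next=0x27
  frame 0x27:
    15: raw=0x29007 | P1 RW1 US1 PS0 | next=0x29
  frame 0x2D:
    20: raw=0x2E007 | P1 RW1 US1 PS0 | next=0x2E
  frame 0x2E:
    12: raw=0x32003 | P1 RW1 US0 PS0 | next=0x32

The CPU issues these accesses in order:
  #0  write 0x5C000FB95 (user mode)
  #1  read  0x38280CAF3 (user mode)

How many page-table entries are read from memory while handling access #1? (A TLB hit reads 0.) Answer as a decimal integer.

Trace:
#0 VA=0x5C000FB95 (w,user):
  [0] read 0x22 idx=23: raw=0x24007 flags P=1 W=1 U=1 S=0
  [1] read 0x24 idx=0: raw=0x27007 flags P=1 W=1 U=1 S=0
  [2] read 0x27 idx=15: raw=0x29007 flags P=1 W=1 U=1 S=0
  → PA=0x29B95  (3 entries read)
#1 VA=0x38280CAF3 (r,user):
  [0] read 0x22 idx=14: raw=0x2D007 flags P=1 W=1 U=1 S=0
  [1] read 0x2D idx=20: raw=0x2E007 flags P=1 W=1 U=1 S=0
  [2] read 0x2E idx=12: raw=0x32003 flags P=1 W=1 U=0 S=0
  ⇒ fault: PROTECTION_VIOLATION  — 3 lookups

Entries read for #1: 3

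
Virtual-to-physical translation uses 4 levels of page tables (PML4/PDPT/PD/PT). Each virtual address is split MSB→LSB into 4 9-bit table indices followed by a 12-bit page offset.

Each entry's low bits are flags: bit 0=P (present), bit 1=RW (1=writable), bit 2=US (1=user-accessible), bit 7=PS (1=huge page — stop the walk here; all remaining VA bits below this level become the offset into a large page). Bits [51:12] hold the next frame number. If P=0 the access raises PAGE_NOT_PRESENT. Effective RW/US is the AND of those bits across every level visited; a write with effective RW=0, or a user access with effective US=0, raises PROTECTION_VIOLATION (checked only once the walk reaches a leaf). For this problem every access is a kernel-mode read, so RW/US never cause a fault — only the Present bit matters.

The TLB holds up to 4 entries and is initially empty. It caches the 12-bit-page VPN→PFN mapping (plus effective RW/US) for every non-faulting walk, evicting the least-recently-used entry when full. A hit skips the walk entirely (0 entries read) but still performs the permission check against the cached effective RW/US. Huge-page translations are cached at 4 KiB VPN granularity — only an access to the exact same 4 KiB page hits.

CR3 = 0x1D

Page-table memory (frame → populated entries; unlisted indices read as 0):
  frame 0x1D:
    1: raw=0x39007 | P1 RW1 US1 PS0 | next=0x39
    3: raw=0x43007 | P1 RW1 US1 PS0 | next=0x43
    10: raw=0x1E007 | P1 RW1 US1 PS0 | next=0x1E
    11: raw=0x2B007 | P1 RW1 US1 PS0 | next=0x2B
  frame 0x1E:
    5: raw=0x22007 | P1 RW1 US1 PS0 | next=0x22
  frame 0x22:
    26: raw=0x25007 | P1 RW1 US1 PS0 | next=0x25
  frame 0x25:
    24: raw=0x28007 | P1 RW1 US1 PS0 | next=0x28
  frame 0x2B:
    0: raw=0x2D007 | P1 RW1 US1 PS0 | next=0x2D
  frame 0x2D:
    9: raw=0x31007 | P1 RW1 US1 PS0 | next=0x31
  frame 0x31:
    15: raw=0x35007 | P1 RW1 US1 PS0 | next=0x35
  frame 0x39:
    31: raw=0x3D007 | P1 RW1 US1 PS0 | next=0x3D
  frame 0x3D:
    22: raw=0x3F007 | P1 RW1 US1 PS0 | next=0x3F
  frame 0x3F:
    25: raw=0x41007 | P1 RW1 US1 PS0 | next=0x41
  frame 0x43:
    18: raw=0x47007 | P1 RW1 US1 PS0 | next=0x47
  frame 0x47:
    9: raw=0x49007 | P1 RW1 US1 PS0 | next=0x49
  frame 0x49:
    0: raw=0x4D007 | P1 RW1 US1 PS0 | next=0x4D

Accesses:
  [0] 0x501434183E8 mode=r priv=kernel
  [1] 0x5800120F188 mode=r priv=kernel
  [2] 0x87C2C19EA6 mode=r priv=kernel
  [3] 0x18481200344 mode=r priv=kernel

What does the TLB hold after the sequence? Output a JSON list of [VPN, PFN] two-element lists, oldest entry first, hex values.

Walk each access:
#0 VA=0x501434183E8 (r,kernel):
  [0] read 0x1D idx=10: raw=0x1E007 flags P=1 W=1 U=1 S=0
  [1] read 0x1E idx=5: raw=0x22007 flags P=1 W=1 U=1 S=0
  [2] read 0x22 idx=26: raw=0x25007 flags P=1 W=1 U=1 S=0
  [3] read 0x25 idx=24: raw=0x28007 flags P=1 W=1 U=1 S=0
  ✓ 0x283E8  — 4 lookups
#1 VA=0x5800120F188 (r,kernel):
  [0] read 0x1D idx=11: raw=0x2B007 flags P=1 W=1 U=1 S=0
  [1] read 0x2B idx=0: raw=0x2D007 flags P=1 W=1 U=1 S=0
  [2] read 0x2D idx=9: raw=0x31007 flags P=1 W=1 U=1 S=0
  [3] read 0x31 idx=15: raw=0x35007 flags P=1 W=1 U=1 S=0
  ✓ 0x35188  — 4 lookups
#2 VA=0x87C2C19EA6 (r,kernel):
  [0] read 0x1D idx=1: raw=0x39007 flags P=1 W=1 U=1 S=0
  [1] read 0x39 idx=31: raw=0x3D007 flags P=1 W=1 U=1 S=0
  [2] read 0x3D idx=22: raw=0x3F007 flags P=1 W=1 U=1 S=0
  [3] read 0x3F idx=25: raw=0x41007 flags P=1 W=1 U=1 S=0
  ✓ 0x41EA6  — 4 lookups
#3 VA=0x18481200344 (r,kernel):
  [0] read 0x1D idx=3: raw=0x43007 flags P=1 W=1 U=1 S=0
  [1] read 0x43 idx=18: raw=0x47007 flags P=1 W=1 U=1 S=0
  [2] read 0x47 idx=9: raw=0x49007 flags P=1 W=1 U=1 S=0
  [3] read 0x49 idx=0: raw=0x4D007 flags P=1 W=1 U=1 S=0
  ✓ 0x4D344  — 4 lookups

TLB: [["0x50143418", "0x28"], ["0x5800120F", "0x35"], ["0x87C2C19", "0x41"], ["0x18481200", "0x4D"]]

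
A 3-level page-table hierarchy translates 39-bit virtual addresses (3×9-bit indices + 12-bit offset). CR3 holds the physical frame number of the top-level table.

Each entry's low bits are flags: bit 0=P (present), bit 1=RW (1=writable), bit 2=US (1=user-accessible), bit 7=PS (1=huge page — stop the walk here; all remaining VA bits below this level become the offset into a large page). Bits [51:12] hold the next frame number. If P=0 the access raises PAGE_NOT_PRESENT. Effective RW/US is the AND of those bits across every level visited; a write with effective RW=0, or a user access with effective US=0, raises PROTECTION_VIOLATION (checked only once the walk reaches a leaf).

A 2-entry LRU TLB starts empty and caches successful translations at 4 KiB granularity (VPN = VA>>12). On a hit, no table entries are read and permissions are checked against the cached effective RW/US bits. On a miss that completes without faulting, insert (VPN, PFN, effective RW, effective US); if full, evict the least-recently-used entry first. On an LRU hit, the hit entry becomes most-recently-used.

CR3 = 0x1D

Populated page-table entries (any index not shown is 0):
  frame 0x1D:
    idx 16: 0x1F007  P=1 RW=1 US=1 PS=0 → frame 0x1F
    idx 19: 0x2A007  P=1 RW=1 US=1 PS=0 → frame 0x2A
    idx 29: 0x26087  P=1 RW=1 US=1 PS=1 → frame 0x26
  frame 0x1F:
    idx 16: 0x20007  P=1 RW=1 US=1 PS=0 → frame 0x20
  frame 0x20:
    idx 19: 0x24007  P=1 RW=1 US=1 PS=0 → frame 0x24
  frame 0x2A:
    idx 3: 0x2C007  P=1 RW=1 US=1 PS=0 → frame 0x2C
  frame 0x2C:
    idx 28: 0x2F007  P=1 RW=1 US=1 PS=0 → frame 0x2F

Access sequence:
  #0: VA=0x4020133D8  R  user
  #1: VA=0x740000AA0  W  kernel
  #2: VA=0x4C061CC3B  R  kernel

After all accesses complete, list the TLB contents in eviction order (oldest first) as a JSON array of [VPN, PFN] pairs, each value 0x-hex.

Per-access translation:
#0 VA=0x4020133D8 (r,user):
  L0 @0x1D[16] → 0x1F007  P=1,RW=1,US=1,PS=0
  L1 @0x1F[16] → 0x20007  P=1,RW=1,US=1,PS=0
  L2 @0x20[19] → 0x24007  P=1,RW=1,US=1,PS=0
  ⇒ phys 0x243D8  [3 reads]
#1 VA=0x740000AA0 (w,kernel):
  L0 @0x1D[29] → 0x26087  P=1,RW=1,US=1,PS=1
  ⇒ phys 0x26AA0 (huge @L0)  [1 reads]
#2 VA=0x4C061CC3B (r,kernel):
  L0 @0x1D[19] → 0x2A007  P=1,RW=1,US=1,PS=0
  L1 @0x2A[3] → 0x2C007  P=1,RW=1,US=1,PS=0
  L2 @0x2C[28] → 0x2F007  P=1,RW=1,US=1,PS=0
  ⇒ phys 0x2FC3B  [3 reads]

TLB: [["0x740000", "0x26"], ["0x4C061C", "0x2F"]]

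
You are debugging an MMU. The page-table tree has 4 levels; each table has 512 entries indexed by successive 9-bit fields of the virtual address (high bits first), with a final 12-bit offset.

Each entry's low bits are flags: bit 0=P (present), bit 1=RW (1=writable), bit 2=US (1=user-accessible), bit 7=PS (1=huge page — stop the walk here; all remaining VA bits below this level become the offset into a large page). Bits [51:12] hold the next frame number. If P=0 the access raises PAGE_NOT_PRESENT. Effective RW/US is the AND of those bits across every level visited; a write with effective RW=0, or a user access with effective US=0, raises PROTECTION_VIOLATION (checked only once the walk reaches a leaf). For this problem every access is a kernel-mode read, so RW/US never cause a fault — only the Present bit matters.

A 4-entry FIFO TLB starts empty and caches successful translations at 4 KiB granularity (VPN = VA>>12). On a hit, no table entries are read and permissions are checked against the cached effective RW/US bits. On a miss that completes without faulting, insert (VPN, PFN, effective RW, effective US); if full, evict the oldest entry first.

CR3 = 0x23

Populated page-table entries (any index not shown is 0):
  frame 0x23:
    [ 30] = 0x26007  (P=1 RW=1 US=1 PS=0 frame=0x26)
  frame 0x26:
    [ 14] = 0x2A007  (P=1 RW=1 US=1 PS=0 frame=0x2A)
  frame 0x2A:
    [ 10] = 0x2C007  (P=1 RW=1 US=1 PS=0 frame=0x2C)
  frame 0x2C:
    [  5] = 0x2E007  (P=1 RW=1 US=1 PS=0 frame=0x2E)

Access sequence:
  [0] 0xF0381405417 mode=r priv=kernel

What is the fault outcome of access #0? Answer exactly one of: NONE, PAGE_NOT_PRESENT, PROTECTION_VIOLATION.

Per-access translation:
#0 VA=0xF0381405417 (r,kernel):
  L0 @0x23[30] → 0x26007  P=1,RW=1,US=1,PS=0
  L1 @0x26[14] → 0x2A007  P=1,RW=1,US=1,PS=0
  L2 @0x2A[10] → 0x2C007  P=1,RW=1,US=1,PS=0
  L3 @0x2C[5] → 0x2E007  P=1,RW=1,US=1,PS=0
  ⇒ phys 0x2E417  [4 reads]

Access #0 fault: NONE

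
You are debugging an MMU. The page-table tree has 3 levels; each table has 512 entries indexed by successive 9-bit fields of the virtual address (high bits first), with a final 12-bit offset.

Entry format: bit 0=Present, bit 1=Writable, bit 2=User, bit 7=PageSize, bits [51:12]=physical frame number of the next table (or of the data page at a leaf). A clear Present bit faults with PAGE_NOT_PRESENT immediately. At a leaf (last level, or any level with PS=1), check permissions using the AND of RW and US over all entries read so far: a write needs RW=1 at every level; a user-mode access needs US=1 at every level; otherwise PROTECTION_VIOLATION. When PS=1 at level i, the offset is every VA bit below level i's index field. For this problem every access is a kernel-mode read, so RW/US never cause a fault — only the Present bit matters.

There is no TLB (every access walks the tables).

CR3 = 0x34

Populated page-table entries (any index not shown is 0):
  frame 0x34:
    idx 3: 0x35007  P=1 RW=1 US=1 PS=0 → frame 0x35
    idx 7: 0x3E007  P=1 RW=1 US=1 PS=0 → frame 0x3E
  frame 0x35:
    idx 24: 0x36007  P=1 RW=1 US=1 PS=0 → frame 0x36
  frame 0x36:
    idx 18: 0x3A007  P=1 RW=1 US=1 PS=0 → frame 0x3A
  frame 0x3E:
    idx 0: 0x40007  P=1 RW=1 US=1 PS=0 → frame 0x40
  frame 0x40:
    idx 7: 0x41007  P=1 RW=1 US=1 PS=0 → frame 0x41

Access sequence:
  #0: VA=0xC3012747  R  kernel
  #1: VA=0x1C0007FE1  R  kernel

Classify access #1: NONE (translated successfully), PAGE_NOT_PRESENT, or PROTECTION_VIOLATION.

Trace:
#0 VA=0xC3012747 (r,kernel):
  L0 @0x34[3] → 0x35007  P=1,RW=1,US=1,PS=0
  L1 @0x35[24] → 0x36007  P=1,RW=1,US=1,PS=0
  L2 @0x36[18] → 0x3A007  P=1,RW=1,US=1,PS=0
  ⇒ phys 0x3A747  [3 reads]
#1 VA=0x1C0007FE1 (r,kernel):
  L0 @0x34[7] → 0x3E007  P=1,RW=1,US=1,PS=0
  L1 @0x3E[0] → 0x40007  P=1,RW=1,US=1,PS=0
  L2 @0x40[7] → 0x41007  P=1,RW=1,US=1,PS=0
  ⇒ phys 0x41FE1  [3 reads]

Access #1 fault: NONE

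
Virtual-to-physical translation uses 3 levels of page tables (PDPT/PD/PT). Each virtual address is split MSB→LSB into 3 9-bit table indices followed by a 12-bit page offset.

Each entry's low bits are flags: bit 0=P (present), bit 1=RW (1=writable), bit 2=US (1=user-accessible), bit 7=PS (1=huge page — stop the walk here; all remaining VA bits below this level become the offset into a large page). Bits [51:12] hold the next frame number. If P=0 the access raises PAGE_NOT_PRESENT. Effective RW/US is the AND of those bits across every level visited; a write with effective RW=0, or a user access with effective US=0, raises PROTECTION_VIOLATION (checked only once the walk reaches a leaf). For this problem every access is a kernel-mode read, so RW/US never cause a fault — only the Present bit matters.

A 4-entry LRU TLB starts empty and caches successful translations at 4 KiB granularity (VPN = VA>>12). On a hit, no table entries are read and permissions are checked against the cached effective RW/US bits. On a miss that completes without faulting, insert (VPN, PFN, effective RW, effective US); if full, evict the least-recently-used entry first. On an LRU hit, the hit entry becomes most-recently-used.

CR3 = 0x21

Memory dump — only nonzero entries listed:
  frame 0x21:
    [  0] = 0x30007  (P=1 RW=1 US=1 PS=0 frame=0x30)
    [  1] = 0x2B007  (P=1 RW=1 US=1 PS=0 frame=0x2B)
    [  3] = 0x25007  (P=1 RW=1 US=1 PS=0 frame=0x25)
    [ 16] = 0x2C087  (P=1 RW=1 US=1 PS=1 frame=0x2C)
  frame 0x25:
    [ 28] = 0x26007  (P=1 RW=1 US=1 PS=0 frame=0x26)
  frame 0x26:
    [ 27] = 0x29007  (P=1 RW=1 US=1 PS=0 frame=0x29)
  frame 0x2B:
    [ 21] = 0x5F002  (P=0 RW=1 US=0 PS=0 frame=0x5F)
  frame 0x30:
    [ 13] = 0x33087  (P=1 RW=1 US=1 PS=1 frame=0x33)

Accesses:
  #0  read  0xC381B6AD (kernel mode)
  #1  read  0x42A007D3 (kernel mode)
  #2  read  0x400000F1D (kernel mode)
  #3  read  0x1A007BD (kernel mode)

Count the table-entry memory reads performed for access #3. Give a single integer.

Per-access translation:
#0 VA=0xC381B6AD (r,kernel):
  L0: frame=0x21 idx=3 entry=0x25007 [P=1 RW=1 US=1 PS=0]
  L1: frame=0x25 idx=28 entry=0x26007 [P=1 RW=1 US=1 PS=0]
  L2: frame=0x26 idx=27 entry=0x29007 [P=1 RW=1 US=1 PS=0]
  ⇒ phys 0x296AD  [3 reads]
#1 VA=0x42A007D3 (r,kernel):
  L0: frame=0x21 idx=1 entry=0x2B007 [P=1 RW=1 US=1 PS=0]
  L1: frame=0x2B idx=21 entry=0x5F002 [P=0 RW=1 US=0 PS=0]
  → PAGE_NOT_PRESENT  (2 entries read)
#2 VA=0x400000F1D (r,kernel):
  L0: frame=0x21 idx=16 entry=0x2C087 [P=1 RW=1 US=1 PS=1]
  ⇒ phys 0x2CF1D (huge @L0)  [1 reads]
#3 VA=0x1A007BD (r,kernel):
  L0: frame=0x21 idx=0 entry=0x30007 [P=1 RW=1 US=1 PS=0]
  L1: frame=0x30 idx=13 entry=0x33087 [P=1 RW=1 US=1 PS=1]
  ⇒ phys 0x337BD (huge @L1)  [2 reads]

Entries read for #3: 2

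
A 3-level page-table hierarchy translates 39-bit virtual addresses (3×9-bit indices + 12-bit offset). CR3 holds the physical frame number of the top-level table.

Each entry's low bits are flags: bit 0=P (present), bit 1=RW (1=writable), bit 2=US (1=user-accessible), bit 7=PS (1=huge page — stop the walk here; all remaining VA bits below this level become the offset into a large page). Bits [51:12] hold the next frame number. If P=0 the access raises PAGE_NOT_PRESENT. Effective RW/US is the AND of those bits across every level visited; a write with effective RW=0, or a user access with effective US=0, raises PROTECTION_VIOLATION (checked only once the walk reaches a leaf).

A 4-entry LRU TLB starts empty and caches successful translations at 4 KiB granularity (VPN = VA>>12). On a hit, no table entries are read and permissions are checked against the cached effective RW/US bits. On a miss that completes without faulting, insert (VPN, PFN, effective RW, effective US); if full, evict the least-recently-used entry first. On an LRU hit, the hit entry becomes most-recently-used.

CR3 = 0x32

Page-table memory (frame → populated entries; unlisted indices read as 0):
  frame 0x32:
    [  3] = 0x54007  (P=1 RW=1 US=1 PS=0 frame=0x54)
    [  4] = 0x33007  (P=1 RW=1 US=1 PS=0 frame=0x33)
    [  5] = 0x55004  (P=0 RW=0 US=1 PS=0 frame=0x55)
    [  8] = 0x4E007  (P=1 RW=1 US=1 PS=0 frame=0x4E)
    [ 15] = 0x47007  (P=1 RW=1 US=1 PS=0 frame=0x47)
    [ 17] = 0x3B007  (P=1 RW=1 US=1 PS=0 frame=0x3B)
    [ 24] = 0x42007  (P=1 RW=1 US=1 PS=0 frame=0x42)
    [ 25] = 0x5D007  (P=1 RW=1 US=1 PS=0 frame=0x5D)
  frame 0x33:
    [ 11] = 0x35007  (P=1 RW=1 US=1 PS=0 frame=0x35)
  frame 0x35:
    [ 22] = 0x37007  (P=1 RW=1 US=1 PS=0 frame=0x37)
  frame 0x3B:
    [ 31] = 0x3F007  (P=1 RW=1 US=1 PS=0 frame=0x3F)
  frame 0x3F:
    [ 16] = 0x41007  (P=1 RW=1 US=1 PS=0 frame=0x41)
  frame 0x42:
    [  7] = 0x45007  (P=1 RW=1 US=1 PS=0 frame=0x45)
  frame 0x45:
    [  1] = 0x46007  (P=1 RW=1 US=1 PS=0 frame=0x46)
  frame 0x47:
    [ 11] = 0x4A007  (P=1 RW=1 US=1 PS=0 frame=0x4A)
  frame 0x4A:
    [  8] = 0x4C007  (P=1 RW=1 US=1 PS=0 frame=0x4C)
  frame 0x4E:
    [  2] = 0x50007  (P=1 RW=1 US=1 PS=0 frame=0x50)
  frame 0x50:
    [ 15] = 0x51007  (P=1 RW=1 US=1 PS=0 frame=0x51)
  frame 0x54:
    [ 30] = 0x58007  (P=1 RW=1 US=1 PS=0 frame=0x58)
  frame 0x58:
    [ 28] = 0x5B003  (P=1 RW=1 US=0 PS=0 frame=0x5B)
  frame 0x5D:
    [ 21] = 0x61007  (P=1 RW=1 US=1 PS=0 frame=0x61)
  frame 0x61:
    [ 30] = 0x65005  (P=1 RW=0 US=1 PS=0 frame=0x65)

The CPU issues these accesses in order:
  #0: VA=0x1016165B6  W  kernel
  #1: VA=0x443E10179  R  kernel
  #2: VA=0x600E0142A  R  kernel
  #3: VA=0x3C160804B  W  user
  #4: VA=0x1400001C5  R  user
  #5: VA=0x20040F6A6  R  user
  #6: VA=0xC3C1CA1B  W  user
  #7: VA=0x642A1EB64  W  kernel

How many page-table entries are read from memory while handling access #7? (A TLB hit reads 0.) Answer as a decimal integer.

Trace:
#0 VA=0x1016165B6 (w,kernel):
  lvl0: tbl 0x32, slot 4 ⇒ 0x33007 (P1/RW1/US1/PS0)
  lvl1: tbl 0x33, slot 11 ⇒ 0x35007 (P1/RW1/US1/PS0)
  lvl2: tbl 0x35, slot 22 ⇒ 0x37007 (P1/RW1/US1/PS0)
  ✓ 0x375B6  — 3 lookups
#1 VA=0x443E10179 (r,kernel):
  lvl0: tbl 0x32, slot 17 ⇒ 0x3B007 (P1/RW1/US1/PS0)
  lvl1: tbl 0x3B, slot 31 ⇒ 0x3F007 (P1/RW1/US1/PS0)
  lvl2: tbl 0x3F, slot 16 ⇒ 0x41007 (P1/RW1/US1/PS0)
  ✓ 0x41179  — 3 lookups
#2 VA=0x600E0142A (r,kernel):
  lvl0: tbl 0x32, slot 24 ⇒ 0x42007 (P1/RW1/US1/PS0)
  lvl1: tbl 0x42, slot 7 ⇒ 0x45007 (P1/RW1/US1/PS0)
  lvl2: tbl 0x45, slot 1 ⇒ 0x46007 (P1/RW1/US1/PS0)
  ✓ 0x4642A  — 3 lookups
#3 VA=0x3C160804B (w,user):
  lvl0: tbl 0x32, slot 15 ⇒ 0x47007 (P1/RW1/US1/PS0)
  lvl1: tbl 0x47, slot 11 ⇒ 0x4A007 (P1/RW1/US1/PS0)
  lvl2: tbl 0x4A, slot 8 ⇒ 0x4C007 (P1/RW1/US1/PS0)
  ✓ 0x4C04B  — 3 lookups
#4 VA=0x1400001C5 (r,user):
  lvl0: tbl 0x32, slot 5 ⇒ 0x55004 (P0/RW0/US1/PS0)
  ✗ PAGE_NOT_PRESENT  [1 reads]
#5 VA=0x20040F6A6 (r,user):
  lvl0: tbl 0x32, slot 8 ⇒ 0x4E007 (P1/RW1/US1/PS0)
  lvl1: tbl 0x4E, slot 2 ⇒ 0x50007 (P1/RW1/US1/PS0)
  lvl2: tbl 0x50, slot 15 ⇒ 0x51007 (P1/RW1/US1/PS0)
  ✓ 0x516A6  — 3 lookups
#6 VA=0xC3C1CA1B (w,user):
  lvl0: tbl 0x32, slot 3 ⇒ 0x54007 (P1/RW1/US1/PS0)
  lvl1: tbl 0x54, slot 30 ⇒ 0x58007 (P1/RW1/US1/PS0)
  lvl2: tbl 0x58, slot 28 ⇒ 0x5B003 (P1/RW1/US0/PS0)
  ✗ PROTECTION_VIOLATION  [3 reads]
#7 VA=0x642A1EB64 (w,kernel):
  lvl0: tbl 0x32, slot 25 ⇒ 0x5D007 (P1/RW1/US1/PS0)
  lvl1: tbl 0x5D, slot 21 ⇒ 0x61007 (P1/RW1/US1/PS0)
  lvl2: tbl 0x61, slot 30 ⇒ 0x65005 (P1/RW0/US1/PS0)
  ✗ PROTECTION_VIOLATION  [3 reads]

Entries read for #7: 3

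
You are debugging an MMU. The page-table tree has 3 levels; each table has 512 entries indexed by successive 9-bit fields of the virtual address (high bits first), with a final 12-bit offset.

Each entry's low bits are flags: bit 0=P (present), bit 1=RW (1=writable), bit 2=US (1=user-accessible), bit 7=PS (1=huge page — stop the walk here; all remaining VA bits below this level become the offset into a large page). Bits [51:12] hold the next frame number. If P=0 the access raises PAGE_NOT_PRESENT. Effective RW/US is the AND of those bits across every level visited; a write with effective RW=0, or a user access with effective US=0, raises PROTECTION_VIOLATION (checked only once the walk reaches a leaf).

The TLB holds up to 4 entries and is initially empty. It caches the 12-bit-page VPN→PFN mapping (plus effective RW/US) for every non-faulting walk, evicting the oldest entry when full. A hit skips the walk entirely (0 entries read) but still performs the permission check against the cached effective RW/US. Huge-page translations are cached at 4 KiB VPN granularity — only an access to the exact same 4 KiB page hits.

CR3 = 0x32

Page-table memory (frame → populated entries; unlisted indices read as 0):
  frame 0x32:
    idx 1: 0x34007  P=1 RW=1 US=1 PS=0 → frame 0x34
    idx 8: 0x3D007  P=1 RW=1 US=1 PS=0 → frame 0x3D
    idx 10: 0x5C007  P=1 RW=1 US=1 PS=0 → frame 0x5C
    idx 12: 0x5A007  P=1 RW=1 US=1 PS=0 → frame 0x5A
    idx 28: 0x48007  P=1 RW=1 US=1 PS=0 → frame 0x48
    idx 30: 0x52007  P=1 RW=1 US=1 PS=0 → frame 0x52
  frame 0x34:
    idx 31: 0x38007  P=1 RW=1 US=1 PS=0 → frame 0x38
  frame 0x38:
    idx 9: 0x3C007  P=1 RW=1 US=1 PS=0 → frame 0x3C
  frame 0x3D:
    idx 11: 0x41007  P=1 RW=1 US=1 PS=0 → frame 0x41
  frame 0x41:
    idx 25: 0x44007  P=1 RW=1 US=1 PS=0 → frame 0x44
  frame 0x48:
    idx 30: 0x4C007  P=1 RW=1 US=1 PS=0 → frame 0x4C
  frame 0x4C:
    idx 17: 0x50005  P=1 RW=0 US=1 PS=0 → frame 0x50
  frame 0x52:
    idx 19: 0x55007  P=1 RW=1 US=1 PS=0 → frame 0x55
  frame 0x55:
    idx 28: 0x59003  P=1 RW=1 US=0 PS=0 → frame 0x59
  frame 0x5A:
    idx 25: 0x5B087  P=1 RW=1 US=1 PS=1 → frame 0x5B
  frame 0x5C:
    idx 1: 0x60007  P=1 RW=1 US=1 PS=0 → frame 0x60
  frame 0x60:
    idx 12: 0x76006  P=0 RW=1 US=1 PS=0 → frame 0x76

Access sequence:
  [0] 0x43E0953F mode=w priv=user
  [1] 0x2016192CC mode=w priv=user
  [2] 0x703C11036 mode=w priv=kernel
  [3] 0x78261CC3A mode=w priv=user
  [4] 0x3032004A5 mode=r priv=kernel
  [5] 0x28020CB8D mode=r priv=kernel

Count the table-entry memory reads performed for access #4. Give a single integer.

Trace:
#0 VA=0x43E0953F (w,user):
  L0: frame=0x32 idx=1 entry=0x34007 [P=1 RW=1 US=1 PS=0]
  L1: frame=0x34 idx=31 entry=0x38007 [P=1 RW=1 US=1 PS=0]
  L2: frame=0x38 idx=9 entry=0x3C007 [P=1 RW=1 US=1 PS=0]
  → PA=0x3C53F  (3 entries read)
#1 VA=0x2016192CC (w,user):
  L0: frame=0x32 idx=8 entry=0x3D007 [P=1 RW=1 US=1 PS=0]
  L1: frame=0x3D idx=11 entry=0x41007 [P=1 RW=1 US=1 PS=0]
  L2: frame=0x41 idx=25 entry=0x44007 [P=1 RW=1 US=1 PS=0]
  → PA=0x442CC  (3 entries read)
#2 VA=0x703C11036 (w,kernel):
  L0: frame=0x32 idx=28 entry=0x48007 [P=1 RW=1 US=1 PS=0]
  L1: frame=0x48 idx=30 entry=0x4C007 [P=1 RW=1 US=1 PS=0]
  L2: frame=0x4C idx=17 entry=0x50005 [P=1 RW=0 US=1 PS=0]
  ⇒ fault: PROTECTION_VIOLATION  — 3 lookups
#3 VA=0x78261CC3A (w,user):
  L0: frame=0x32 idx=30 entry=0x52007 [P=1 RW=1 US=1 PS=0]
  L1: frame=0x52 idx=19 entry=0x55007 [P=1 RW=1 US=1 PS=0]
  L2: frame=0x55 idx=28 entry=0x59003 [P=1 RW=1 US=0 PS=0]
  ⇒ fault: PROTECTION_VIOLATION  — 3 lookups
#4 VA=0x3032004A5 (r,kernel):
  L0: frame=0x32 idx=12 entry=0x5A007 [P=1 RW=1 US=1 PS=0]
  L1: frame=0x5A idx=25 entry=0x5B087 [P=1 RW=1 US=1 PS=1]
  → PA=0x5B4A5 (huge @L1)  (2 entries read)
#5 VA=0x28020CB8D (r,kernel):
  L0: frame=0x32 idx=10 entry=0x5C007 [P=1 RW=1 US=1 PS=0]
  L1: frame=0x5C idx=1 entry=0x60007 [P=1 RW=1 US=1 PS=0]
  L2: frame=0x60 idx=12 entry=0x76006 [P=0 RW=1 US=1 PS=0]
  ⇒ fault: PAGE_NOT_PRESENT  — 3 lookups

Entries read for #4: 2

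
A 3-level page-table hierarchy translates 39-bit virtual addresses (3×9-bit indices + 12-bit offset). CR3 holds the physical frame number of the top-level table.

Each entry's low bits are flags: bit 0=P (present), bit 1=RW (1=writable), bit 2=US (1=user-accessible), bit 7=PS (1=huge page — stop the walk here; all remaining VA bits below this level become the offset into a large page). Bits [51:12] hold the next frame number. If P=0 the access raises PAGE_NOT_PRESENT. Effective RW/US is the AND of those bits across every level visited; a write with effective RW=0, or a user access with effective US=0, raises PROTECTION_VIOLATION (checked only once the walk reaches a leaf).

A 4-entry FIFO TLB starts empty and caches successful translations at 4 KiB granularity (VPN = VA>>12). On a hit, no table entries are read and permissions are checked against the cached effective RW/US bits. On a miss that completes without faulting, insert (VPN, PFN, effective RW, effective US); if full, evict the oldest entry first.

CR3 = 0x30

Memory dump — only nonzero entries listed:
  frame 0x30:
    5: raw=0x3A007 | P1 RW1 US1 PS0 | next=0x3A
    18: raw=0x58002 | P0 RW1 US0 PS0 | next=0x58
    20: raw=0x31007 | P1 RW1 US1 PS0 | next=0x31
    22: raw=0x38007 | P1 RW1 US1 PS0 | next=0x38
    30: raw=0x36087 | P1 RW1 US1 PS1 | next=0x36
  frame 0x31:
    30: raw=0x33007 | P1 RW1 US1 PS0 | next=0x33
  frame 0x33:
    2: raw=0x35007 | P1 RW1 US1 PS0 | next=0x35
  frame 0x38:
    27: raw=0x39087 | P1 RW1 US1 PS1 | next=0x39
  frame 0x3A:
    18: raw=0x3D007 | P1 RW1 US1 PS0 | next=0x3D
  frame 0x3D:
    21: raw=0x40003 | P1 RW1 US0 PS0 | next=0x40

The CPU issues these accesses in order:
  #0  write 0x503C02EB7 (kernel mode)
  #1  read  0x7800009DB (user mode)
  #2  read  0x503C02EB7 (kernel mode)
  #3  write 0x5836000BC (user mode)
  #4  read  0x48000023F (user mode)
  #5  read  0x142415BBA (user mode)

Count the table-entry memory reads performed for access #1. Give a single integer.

Per-access translation:
#0 VA=0x503C02EB7 (w,kernel):
  L0: frame=0x30 idx=20 entry=0x31007 [P=1 RW=1 US=1 PS=0]
  L1: frame=0x31 idx=30 entry=0x33007 [P=1 RW=1 US=1 PS=0]
  L2: frame=0x33 idx=2 entry=0x35007 [P=1 RW=1 US=1 PS=0]
  ⇒ phys 0x35EB7  [3 reads]
#1 VA=0x7800009DB (r,user):
  L0: frame=0x30 idx=30 entry=0x36087 [P=1 RW=1 US=1 PS=1]
  ⇒ phys 0x369DB (huge @L0)  [1 reads]
#2 VA=0x503C02EB7 (r,kernel):
  TLB hit vpn=0x503C02 → PA=0x35EB7
#3 VA=0x5836000BC (w,user):
  L0: frame=0x30 idx=22 entry=0x38007 [P=1 RW=1 US=1 PS=0]
  L1: frame=0x38 idx=27 entry=0x39087 [P=1 RW=1 US=1 PS=1]
  ⇒ phys 0x390BC (huge @L1)  [2 reads]
#4 VA=0x48000023F (r,user):
  L0: frame=0x30 idx=18 entry=0x58002 [P=0 RW=1 US=0 PS=0]
  ⇒ fault: PAGE_NOT_PRESENT  — 1 lookups
#5 VA=0x142415BBA (r,user):
  L0: frame=0x30 idx=5 entry=0x3A007 [P=1 RW=1 US=1 PS=0]
  L1: frame=0x3A idx=18 entry=0x3D007 [P=1 RW=1 US=1 PS=0]
  L2: frame=0x3D idx=21 entry=0x40003 [P=1 RW=1 US=0 PS=0]
  ⇒ fault: PROTECTION_VIOLATION  — 3 lookups

Entries read for #1: 1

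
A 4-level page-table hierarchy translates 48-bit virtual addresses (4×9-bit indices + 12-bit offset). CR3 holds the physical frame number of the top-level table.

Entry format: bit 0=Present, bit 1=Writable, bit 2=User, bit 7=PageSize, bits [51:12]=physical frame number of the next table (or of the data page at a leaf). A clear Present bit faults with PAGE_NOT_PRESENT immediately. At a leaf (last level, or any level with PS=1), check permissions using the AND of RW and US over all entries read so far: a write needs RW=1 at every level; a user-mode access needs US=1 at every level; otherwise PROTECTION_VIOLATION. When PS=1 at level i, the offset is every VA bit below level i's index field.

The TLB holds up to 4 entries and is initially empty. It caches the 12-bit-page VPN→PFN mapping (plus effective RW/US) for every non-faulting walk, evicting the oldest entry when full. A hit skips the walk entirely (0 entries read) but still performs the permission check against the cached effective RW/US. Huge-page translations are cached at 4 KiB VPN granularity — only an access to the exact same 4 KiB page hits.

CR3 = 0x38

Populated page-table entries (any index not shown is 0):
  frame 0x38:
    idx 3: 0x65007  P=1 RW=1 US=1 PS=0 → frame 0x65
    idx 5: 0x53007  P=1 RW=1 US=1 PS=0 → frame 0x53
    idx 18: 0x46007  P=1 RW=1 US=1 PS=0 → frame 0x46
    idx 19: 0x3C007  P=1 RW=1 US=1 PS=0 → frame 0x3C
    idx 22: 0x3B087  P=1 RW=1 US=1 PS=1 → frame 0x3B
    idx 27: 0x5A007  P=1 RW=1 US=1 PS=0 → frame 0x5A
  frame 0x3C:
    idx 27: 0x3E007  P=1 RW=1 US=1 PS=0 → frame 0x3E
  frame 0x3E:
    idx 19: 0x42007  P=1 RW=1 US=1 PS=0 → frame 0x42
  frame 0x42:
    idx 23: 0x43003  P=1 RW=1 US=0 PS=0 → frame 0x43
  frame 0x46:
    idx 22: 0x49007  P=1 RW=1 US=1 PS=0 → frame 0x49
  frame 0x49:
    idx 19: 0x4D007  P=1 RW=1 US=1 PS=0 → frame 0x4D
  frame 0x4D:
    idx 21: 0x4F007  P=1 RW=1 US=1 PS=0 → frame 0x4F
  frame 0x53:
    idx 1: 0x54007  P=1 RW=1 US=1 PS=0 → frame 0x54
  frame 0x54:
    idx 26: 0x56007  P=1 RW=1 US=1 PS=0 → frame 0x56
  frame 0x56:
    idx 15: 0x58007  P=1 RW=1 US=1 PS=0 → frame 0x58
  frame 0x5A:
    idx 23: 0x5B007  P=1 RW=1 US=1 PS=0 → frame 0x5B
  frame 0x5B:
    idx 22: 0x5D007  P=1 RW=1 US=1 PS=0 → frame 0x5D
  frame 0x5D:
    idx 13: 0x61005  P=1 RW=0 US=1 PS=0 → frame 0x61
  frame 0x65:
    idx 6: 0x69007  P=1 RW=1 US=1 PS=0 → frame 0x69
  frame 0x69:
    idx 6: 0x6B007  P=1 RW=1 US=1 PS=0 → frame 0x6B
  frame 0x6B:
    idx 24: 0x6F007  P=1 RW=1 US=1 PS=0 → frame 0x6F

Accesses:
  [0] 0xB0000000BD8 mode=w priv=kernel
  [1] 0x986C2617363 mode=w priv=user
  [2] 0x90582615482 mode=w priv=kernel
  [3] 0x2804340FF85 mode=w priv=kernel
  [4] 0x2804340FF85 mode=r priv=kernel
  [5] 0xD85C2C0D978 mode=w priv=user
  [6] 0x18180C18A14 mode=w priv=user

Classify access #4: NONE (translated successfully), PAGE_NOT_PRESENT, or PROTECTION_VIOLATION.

Per-access translation:
#0 VA=0xB0000000BD8 (w,kernel):
  L0: frame=0x38 idx=22 entry=0x3B087 [P=1 RW=1 US=1 PS=1]
  ⇒ phys 0x3BBD8 (huge @L0)  [1 reads]
#1 VA=0x986C2617363 (w,user):
  L0: frame=0x38 idx=19 entry=0x3C007 [P=1 RW=1 US=1 PS=0]
  L1: frame=0x3C idx=27 entry=0x3E007 [P=1 RW=1 US=1 PS=0]
  L2: frame=0x3E idx=19 entry=0x42007 [P=1 RW=1 US=1 PS=0]
  L3: frame=0x42 idx=23 entry=0x43003 [P=1 RW=1 US=0 PS=0]
  → PROTECTION_VIOLATION  (4 entries read)
#2 VA=0x90582615482 (w,kernel):
  L0: frame=0x38 idx=18 entry=0x46007 [P=1 RW=1 US=1 PS=0]
  L1: frame=0x46 idx=22 entry=0x49007 [P=1 RW=1 US=1 PS=0]
  L2: frame=0x49 idx=19 entry=0x4D007 [P=1 RW=1 US=1 PS=0]
  L3: frame=0x4D idx=21 entry=0x4F007 [P=1 RW=1 US=1 PS=0]
  ⇒ phys 0x4F482  [4 reads]
#3 VA=0x2804340FF85 (w,kernel):
  L0: frame=0x38 idx=5 entry=0x53007 [P=1 RW=1 US=1 PS=0]
  L1: frame=0x53 idx=1 entry=0x54007 [P=1 RW=1 US=1 PS=0]
  L2: frame=0x54 idx=26 entry=0x56007 [P=1 RW=1 US=1 PS=0]
  L3: frame=0x56 idx=15 entry=0x58007 [P=1 RW=1 US=1 PS=0]
  ⇒ phys 0x58F85  [4 reads]
#4 VA=0x2804340FF85 (r,kernel):
  TLB hit vpn=0x2804340F → PA=0x58F85
#5 VA=0xD85C2C0D978 (w,user):
  L0: frame=0x38 idx=27 entry=0x5A007 [P=1 RW=1 US=1 PS=0]
  L1: frame=0x5A idx=23 entry=0x5B007 [P=1 RW=1 US=1 PS=0]
  L2: frame=0x5B idx=22 entry=0x5D007 [P=1 RW=1 US=1 PS=0]
  L3: frame=0x5D idx=13 entry=0x61005 [P=1 RW=0 US=1 PS=0]
  → PROTECTION_VIOLATION  (4 entries read)
#6 VA=0x18180C18A14 (w,user):
  L0: frame=0x38 idx=3 entry=0x65007 [P=1 RW=1 US=1 PS=0]
  L1: frame=0x65 idx=6 entry=0x69007 [P=1 RW=1 US=1 PS=0]
  L2: frame=0x69 idx=6 entry=0x6B007 [P=1 RW=1 US=1 PS=0]
  L3: frame=0x6B idx=24 entry=0x6F007 [P=1 RW=1 US=1 PS=0]
  ⇒ phys 0x6FA14  [4 reads]

Access #4 fault: NONE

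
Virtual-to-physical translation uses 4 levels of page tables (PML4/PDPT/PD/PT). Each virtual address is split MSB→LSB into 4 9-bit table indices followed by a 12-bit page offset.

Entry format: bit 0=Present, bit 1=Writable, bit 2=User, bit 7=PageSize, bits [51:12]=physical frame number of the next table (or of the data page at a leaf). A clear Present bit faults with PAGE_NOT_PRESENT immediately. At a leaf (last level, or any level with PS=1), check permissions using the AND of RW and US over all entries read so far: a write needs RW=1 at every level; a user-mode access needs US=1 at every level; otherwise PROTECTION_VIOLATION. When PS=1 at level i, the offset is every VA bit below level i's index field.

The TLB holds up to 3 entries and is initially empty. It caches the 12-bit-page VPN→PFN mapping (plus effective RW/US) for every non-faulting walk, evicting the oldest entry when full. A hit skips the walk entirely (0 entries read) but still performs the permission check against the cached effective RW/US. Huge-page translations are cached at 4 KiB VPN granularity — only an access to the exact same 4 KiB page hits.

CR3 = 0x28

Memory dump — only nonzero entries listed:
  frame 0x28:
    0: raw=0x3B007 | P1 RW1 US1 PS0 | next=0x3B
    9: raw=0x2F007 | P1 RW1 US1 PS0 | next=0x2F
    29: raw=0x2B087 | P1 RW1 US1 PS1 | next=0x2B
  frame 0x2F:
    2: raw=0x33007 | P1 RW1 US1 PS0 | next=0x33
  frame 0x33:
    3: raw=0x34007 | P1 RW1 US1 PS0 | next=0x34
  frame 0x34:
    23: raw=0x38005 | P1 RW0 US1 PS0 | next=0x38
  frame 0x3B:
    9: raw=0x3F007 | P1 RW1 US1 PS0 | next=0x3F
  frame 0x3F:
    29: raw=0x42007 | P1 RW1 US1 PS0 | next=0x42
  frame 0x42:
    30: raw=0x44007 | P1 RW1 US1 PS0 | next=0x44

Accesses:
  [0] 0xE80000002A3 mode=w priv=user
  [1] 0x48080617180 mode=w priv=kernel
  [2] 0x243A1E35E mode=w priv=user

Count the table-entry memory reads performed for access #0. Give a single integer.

Per-access translation:
#0 VA=0xE80000002A3 (w,user):
  lvl0: tbl 0x28, slot 29 ⇒ 0x2B087 (P1/RW1/US1/PS1)
  ⇒ phys 0x2B2A3 (huge @L0)  [1 reads]
#1 VA=0x48080617180 (w,kernel):
  lvl0: tbl 0x28, slot 9 ⇒ 0x2F007 (P1/RW1/US1/PS0)
  lvl1: tbl 0x2F, slot 2 ⇒ 0x33007 (P1/RW1/US1/PS0)
  lvl2: tbl 0x33, slot 3 ⇒ 0x34007 (P1/RW1/US1/PS0)
  lvl3: tbl 0x34, slot 23 ⇒ 0x38005 (P1/RW0/US1/PS0)
  ⇒ fault: PROTECTION_VIOLATION  — 4 lookups
#2 VA=0x243A1E35E (w,user):
  lvl0: tbl 0x28, slot 0 ⇒ 0x3B007 (P1/RW1/US1/PS0)
  lvl1: tbl 0x3B, slot 9 ⇒ 0x3F007 (P1/RW1/US1/PS0)
  lvl2: tbl 0x3F, slot 29 ⇒ 0x42007 (P1/RW1/US1/PS0)
  lvl3: tbl 0x42, slot 30 ⇒ 0x44007 (P1/RW1/US1/PS0)
  ⇒ phys 0x4435E  [4 reads]

Entries read for #0: 1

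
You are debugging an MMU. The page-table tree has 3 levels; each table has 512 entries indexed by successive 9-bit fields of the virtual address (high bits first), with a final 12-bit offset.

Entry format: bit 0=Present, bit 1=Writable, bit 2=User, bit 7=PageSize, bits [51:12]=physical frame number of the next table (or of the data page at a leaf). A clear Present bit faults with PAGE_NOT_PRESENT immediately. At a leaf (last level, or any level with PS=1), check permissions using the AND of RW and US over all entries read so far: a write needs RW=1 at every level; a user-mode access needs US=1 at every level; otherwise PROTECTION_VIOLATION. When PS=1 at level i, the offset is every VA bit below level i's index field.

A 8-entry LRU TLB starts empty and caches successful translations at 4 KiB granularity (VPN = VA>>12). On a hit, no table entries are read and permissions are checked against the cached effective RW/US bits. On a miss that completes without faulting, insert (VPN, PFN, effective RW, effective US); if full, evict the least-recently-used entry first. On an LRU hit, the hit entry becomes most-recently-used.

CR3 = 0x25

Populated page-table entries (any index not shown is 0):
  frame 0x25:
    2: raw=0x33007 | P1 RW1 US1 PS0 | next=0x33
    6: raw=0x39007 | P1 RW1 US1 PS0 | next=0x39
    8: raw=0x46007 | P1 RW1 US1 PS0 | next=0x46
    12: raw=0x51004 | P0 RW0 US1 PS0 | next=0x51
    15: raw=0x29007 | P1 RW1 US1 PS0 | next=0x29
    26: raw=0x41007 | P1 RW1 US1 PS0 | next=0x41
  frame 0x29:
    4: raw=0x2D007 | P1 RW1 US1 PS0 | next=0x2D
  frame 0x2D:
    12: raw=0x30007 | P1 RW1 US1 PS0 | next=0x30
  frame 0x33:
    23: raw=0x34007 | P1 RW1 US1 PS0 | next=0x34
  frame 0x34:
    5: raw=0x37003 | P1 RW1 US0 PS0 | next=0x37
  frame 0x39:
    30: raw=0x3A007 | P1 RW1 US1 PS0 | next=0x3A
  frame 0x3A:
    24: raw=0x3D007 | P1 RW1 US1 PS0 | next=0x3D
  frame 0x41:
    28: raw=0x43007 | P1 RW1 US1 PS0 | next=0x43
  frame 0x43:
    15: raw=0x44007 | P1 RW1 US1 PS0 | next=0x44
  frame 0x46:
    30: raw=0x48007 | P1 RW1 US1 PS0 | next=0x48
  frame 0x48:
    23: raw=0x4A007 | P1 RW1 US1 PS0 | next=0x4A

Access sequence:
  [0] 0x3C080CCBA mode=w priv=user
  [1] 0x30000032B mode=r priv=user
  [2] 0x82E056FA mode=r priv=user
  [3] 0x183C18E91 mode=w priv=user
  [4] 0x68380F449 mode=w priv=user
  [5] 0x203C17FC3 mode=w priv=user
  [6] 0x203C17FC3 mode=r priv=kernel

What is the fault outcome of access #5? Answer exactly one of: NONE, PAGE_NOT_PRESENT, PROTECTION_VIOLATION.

Trace:
#0 VA=0x3C080CCBA (w,user):
  lvl0: tbl 0x25, slot 15 ⇒ 0x29007 (P1/RW1/US1/PS0)
  lvl1: tbl 0x29, slot 4 ⇒ 0x2D007 (P1/RW1/US1/PS0)
  lvl2: tbl 0x2D, slot 12 ⇒ 0x30007 (P1/RW1/US1/PS0)
  → PA=0x30CBA  (3 entries read)
#1 VA=0x30000032B (r,user):
  lvl0: tbl 0x25, slot 12 ⇒ 0x51004 (P0/RW0/US1/PS0)
  ✗ PAGE_NOT_PRESENT  [1 reads]
#2 VA=0x82E056FA (r,user):
  lvl0: tbl 0x25, slot 2 ⇒ 0x33007 (P1/RW1/US1/PS0)
  lvl1: tbl 0x33, slot 23 ⇒ 0x34007 (P1/RW1/US1/PS0)
  lvl2: tbl 0x34, slot 5 ⇒ 0x37003 (P1/RW1/US0/PS0)
  ✗ PROTECTION_VIOLATION  [3 reads]
#3 VA=0x183C18E91 (w,user):
  lvl0: tbl 0x25, slot 6 ⇒ 0x39007 (P1/RW1/US1/PS0)
  lvl1: tbl 0x39, slot 30 ⇒ 0x3A007 (P1/RW1/US1/PS0)
  lvl2: tbl 0x3A, slot 24 ⇒ 0x3D007 (P1/RW1/US1/PS0)
  → PA=0x3DE91  (3 entries read)
#4 VA=0x68380F449 (w,user):
  lvl0: tbl 0x25, slot 26 ⇒ 0x41007 (P1/RW1/US1/PS0)
  lvl1: tbl 0x41, slot 28 ⇒ 0x43007 (P1/RW1/US1/PS0)
  lvl2: tbl 0x43, slot 15 ⇒ 0x44007 (P1/RW1/US1/PS0)
  → PA=0x44449  (3 entries read)
#5 VA=0x203C17FC3 (w,user):
  lvl0: tbl 0x25, slot 8 ⇒ 0x46007 (P1/RW1/US1/PS0)
  lvl1: tbl 0x46, slot 30 ⇒ 0x48007 (P1/RW1/US1/PS0)
  lvl2: tbl 0x48, slot 23 ⇒ 0x4A007 (P1/RW1/US1/PS0)
  → PA=0x4AFC3  (3 entries read)
#6 VA=0x203C17FC3 (r,kernel):
  TLB hit vpn=0x203C17 → PA=0x4AFC3

Access #5 fault: NONE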